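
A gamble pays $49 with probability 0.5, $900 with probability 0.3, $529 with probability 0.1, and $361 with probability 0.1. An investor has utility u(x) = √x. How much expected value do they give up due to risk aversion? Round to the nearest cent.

E[u] = 0.5·√49 + 0.3·√900 + 0.1·√529 + 0.1·√361 = 0.5·7 + 0.3·30 + 0.1·23 + 0.1·19 = 16.7
CE = (16.7)² = 278.89
Risk premium = EV − CE = 383.5 − 278.89 = 104.61

$104.61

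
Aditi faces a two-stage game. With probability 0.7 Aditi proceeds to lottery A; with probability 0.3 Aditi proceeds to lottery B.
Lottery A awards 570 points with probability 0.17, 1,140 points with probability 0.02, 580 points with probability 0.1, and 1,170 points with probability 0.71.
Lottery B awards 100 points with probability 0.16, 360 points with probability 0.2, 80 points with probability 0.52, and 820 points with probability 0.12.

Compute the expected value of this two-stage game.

EV(A) = 0.17 × 570 + 0.02 × 1140 + 0.1 × 580 + 0.71 × 1170 = 96.9 + 22.8 + 58 + 830.7 = 1008.4
EV(B) = 0.16 × 100 + 0.2 × 360 + 0.52 × 80 + 0.12 × 820 = 16 + 72 + 41.6 + 98.4 = 228
Overall = 0.7 × 1008.4 + 0.3 × 228 = 705.88 + 68.4 = 774.28

774.28 points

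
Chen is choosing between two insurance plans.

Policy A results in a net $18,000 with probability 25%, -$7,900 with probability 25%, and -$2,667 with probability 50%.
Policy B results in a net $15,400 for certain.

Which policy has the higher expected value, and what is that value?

Policy A = 0.25 × 18000 + 0.25 × (-7900) + 0.5 × (-2667) = 4500 − 1975 − 1333.5 = 1191.5
Policy B: 15400 (certain)

Policy B ($15,400)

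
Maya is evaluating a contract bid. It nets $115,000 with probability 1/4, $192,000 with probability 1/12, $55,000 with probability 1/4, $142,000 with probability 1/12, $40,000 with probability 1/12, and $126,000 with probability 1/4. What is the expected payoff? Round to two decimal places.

$105,166.67

EV = 1/4 × 115000 + 1/12 × 192000 + 1/4 × 55000 + 1/12 × 142000 + 1/12 × 40000 + 1/4 × 126000 = 28750 + 16000 + 13750 + 11833.3333 + 3333.3333 + 31500 = 105166.6667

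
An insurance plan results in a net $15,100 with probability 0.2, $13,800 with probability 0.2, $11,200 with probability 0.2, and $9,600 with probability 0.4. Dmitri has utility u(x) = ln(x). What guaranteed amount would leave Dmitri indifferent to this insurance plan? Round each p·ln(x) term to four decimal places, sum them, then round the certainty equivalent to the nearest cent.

$11,655.11

E[u] = 0.2·ln(15100) + 0.2·ln(13800) + 0.2·ln(11200) + 0.4·ln(9600) = 1.9245 + 1.9065 + 1.8647 + 3.6678 = 9.3635
CE = e^9.3635 ≈ 11655.11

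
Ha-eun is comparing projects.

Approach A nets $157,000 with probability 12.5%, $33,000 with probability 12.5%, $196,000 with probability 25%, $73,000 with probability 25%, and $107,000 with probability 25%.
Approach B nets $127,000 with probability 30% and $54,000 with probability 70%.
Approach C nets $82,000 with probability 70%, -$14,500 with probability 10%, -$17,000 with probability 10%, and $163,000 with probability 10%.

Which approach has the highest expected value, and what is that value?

Approach A ($117,750)

Approach A = 0.125 × 157000 + 0.125 × 33000 + 0.25 × 196000 + 0.25 × 73000 + 0.25 × 107000 = 19625 + 4125 + 49000 + 18250 + 26750 = 117750
Approach B = 0.3 × 127000 + 0.7 × 54000 = 38100 + 37800 = 75900
Approach C = 0.7 × 82000 + 0.1 × (-14500) + 0.1 × (-17000) + 0.1 × 163000 = 57400 − 1450 − 1700 + 16300 = 70550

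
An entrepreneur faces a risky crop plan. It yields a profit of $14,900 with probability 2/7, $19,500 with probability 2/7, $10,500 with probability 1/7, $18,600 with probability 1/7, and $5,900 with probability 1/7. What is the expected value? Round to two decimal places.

EV = 2/7 × 14900 + 2/7 × 19500 + 1/7 × 10500 + 1/7 × 18600 + 1/7 × 5900 = 4257.1429 + 5571.4286 + 1500 + 2657.1429 + 842.8571 = 14828.5714

$14,828.57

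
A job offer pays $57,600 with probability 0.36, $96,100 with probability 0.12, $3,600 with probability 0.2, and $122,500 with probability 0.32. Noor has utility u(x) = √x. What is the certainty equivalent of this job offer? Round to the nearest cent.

E[u] = 0.36·√57600 + 0.12·√96100 + 0.2·√3600 + 0.32·√122500 = 0.36·240 + 0.12·310 + 0.2·60 + 0.32·350 = 247.6
CE = (247.6)² = 61305.76

$61,305.76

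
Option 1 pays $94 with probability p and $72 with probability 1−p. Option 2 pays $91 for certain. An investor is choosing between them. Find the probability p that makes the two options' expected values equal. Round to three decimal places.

p·94 + (1−p)·72 = 91
22p + 72 = 91
p = (91 − 72) / 22

p = 0.864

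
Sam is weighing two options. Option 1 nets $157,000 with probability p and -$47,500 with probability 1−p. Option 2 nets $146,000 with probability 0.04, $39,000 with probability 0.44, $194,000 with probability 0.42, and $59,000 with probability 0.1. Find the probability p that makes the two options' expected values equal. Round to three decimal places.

p = 0.772

EV(Option 2) = 0.04 × 146000 + 0.44 × 39000 + 0.42 × 194000 + 0.1 × 59000 = 5840 + 17160 + 81480 + 5900 = 110380
p·157000 + (1−p)·(-47500) = 110380
204500p − 47500 = 110380
p = (110380 + 47500) / 204500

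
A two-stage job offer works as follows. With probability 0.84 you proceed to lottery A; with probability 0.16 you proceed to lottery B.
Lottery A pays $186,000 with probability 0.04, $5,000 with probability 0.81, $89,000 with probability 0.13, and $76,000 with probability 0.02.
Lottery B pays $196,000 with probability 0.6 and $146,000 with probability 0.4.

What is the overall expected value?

$48,807.20

EV(A) = 0.04 × 186000 + 0.81 × 5000 + 0.13 × 89000 + 0.02 × 76000 = 7440 + 4050 + 11570 + 1520 = 24580
EV(B) = 0.6 × 196000 + 0.4 × 146000 = 117600 + 58400 = 176000
Overall = 0.84 × 24580 + 0.16 × 176000 = 20647.2 + 28160 = 48807.2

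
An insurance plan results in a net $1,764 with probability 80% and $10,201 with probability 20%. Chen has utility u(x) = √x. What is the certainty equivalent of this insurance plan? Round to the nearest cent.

$2,894.44

E[u] = 0.8·√1764 + 0.2·√10201 = 0.8·42 + 0.2·101 = 53.8
CE = (53.8)² = 2894.44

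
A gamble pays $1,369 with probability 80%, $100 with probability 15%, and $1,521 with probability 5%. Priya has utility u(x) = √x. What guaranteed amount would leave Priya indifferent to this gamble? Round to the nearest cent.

$1,092.30

E[u] = 0.8·√1369 + 0.15·√100 + 0.05·√1521 = 0.8·37 + 0.15·10 + 0.05·39 = 33.05
CE = (33.05)² = 1092.3025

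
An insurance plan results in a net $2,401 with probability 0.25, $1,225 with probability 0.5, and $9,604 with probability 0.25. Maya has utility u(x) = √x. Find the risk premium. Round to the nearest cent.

$670.69

E[u] = 0.25·√2401 + 0.5·√1225 + 0.25·√9604 = 0.25·49 + 0.5·35 + 0.25·98 = 54.25
CE = (54.25)² = 2943.0625
Risk premium = EV − CE = 3613.75 − 2943.0625 = 670.6875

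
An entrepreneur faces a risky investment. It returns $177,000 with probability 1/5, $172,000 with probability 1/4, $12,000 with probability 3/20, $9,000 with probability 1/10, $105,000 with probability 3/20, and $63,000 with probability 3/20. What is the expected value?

EV = 1/5 × 177000 + 1/4 × 172000 + 3/20 × 12000 + 1/10 × 9000 + 3/20 × 105000 + 3/20 × 63000 = 35400 + 43000 + 1800 + 900 + 15750 + 9450 = 106300

$106,300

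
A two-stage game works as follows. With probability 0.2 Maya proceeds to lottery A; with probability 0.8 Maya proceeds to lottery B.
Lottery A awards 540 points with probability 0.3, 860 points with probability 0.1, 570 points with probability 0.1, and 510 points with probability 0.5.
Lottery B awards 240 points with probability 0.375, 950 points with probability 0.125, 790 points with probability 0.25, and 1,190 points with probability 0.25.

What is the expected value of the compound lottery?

EV(A) = 0.3 × 540 + 0.1 × 860 + 0.1 × 570 + 0.5 × 510 = 162 + 86 + 57 + 255 = 560
EV(B) = 0.375 × 240 + 0.125 × 950 + 0.25 × 790 + 0.25 × 1190 = 90 + 118.75 + 197.5 + 297.5 = 703.75
Overall = 0.2 × 560 + 0.8 × 703.75 = 112 + 563 = 675

675 points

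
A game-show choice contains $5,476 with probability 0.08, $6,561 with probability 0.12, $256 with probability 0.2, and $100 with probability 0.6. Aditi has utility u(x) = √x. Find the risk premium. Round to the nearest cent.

$719.57

E[u] = 0.08·√5476 + 0.12·√6561 + 0.2·√256 + 0.6·√100 = 0.08·74 + 0.12·81 + 0.2·16 + 0.6·10 = 24.84
CE = (24.84)² = 617.0256
Risk premium = EV − CE = 1336.6 − 617.0256 = 719.5744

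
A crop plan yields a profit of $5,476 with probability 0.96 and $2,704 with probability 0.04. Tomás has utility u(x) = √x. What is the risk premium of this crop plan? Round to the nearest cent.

$18.59

E[u] = 0.96·√5476 + 0.04·√2704 = 0.96·74 + 0.04·52 = 73.12
CE = (73.12)² = 5346.5344
Risk premium = EV − CE = 5365.12 − 5346.5344 = 18.5856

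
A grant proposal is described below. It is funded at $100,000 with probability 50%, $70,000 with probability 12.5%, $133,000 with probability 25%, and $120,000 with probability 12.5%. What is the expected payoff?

$107,000

EV = 0.5 × 100000 + 0.125 × 70000 + 0.25 × 133000 + 0.125 × 120000 = 50000 + 8750 + 33250 + 15000 = 107000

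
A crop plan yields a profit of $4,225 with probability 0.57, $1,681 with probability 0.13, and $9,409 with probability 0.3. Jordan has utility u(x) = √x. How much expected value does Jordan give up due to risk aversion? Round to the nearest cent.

$340.09

E[u] = 0.57·√4225 + 0.13·√1681 + 0.3·√9409 = 0.57·65 + 0.13·41 + 0.3·97 = 71.48
CE = (71.48)² = 5109.3904
Risk premium = EV − CE = 5449.48 − 5109.3904 = 340.0896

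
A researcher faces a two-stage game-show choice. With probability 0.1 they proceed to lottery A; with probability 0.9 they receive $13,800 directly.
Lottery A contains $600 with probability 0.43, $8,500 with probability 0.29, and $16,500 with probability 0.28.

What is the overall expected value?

$13,154.30

EV(A) = 0.43 × 600 + 0.29 × 8500 + 0.28 × 16500 = 258 + 2465 + 4620 = 7343
Branch B: 13800 (certain)
Overall = 0.1 × 7343 + 0.9 × 13800 = 734.3 + 12420 = 13154.3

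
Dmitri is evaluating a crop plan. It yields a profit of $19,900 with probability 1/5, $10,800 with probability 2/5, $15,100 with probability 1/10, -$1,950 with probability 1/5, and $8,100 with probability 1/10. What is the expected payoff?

EV = 1/5 × 19900 + 2/5 × 10800 + 1/10 × 15100 + 1/5 × (-1950) + 1/10 × 8100 = 3980 + 4320 + 1510 − 390 + 810 = 10230

$10,230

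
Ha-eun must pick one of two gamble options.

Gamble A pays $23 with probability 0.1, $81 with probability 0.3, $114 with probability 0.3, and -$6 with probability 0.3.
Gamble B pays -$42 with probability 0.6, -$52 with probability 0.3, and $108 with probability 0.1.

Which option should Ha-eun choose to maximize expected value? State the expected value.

Gamble A ($59)

Gamble A = 0.1 × 23 + 0.3 × 81 + 0.3 × 114 + 0.3 × (-6) = 2.3 + 24.3 + 34.2 − 1.8 = 59
Gamble B = 0.6 × (-42) + 0.3 × (-52) + 0.1 × 108 = -25.2 − 15.6 + 10.8 = -30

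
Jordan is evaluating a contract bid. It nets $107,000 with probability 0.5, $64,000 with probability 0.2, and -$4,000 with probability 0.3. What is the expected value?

EV = 0.5 × 107000 + 0.2 × 64000 + 0.3 × (-4000) = 53500 + 12800 − 1200 = 65100

$65,100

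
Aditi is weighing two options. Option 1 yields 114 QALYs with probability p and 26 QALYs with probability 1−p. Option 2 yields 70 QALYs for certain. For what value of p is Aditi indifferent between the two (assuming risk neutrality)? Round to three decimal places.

p·114 + (1−p)·26 = 70
88p + 26 = 70
p = (70 − 26) / 88

p = 0.500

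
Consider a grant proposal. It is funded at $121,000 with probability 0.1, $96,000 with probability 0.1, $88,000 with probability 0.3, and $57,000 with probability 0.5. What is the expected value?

EV = 0.1 × 121000 + 0.1 × 96000 + 0.3 × 88000 + 0.5 × 57000 = 12100 + 9600 + 26400 + 28500 = 76600

$76,600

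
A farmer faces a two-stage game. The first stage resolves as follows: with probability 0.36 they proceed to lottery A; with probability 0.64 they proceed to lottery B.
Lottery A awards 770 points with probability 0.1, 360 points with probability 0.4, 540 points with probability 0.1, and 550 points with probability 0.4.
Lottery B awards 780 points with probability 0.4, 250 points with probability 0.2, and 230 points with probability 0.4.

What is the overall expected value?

EV(A) = 0.1 × 770 + 0.4 × 360 + 0.1 × 540 + 0.4 × 550 = 77 + 144 + 54 + 220 = 495
EV(B) = 0.4 × 780 + 0.2 × 250 + 0.4 × 230 = 312 + 50 + 92 = 454
Overall = 0.36 × 495 + 0.64 × 454 = 178.2 + 290.56 = 468.76

468.76 points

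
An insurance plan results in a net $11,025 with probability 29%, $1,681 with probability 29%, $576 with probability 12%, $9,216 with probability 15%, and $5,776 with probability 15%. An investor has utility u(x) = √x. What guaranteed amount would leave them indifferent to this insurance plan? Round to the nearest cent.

$5,043.84

E[u] = 0.29·√11025 + 0.29·√1681 + 0.12·√576 + 0.15·√9216 + 0.15·√5776 = 0.29·105 + 0.29·41 + 0.12·24 + 0.15·96 + 0.15·76 = 71.02
CE = (71.02)² = 5043.8404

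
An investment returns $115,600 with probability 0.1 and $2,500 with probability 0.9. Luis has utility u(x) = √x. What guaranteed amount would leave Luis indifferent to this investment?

E[u] = 0.1·√115600 + 0.9·√2500 = 0.1·340 + 0.9·50 = 79
CE = (79)² = 6241

$6,241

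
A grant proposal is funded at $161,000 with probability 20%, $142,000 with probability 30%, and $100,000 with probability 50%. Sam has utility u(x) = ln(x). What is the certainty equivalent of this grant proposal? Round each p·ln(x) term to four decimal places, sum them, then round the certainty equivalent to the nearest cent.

$122,198.25

E[u] = 0.2·ln(161000) + 0.3·ln(142000) + 0.5·ln(100000) = 2.3978 + 3.5591 + 5.7565 = 11.7134
CE = e^11.7134 ≈ 122198.25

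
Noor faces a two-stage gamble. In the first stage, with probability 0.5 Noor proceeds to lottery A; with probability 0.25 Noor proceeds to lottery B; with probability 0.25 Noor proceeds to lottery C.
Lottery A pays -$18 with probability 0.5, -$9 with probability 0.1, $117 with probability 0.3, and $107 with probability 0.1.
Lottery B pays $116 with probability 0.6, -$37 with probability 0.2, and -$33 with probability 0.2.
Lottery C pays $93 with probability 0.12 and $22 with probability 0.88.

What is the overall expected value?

EV(A) = 0.5 × (-18) + 0.1 × (-9) + 0.3 × 117 + 0.1 × 107 = -9 − 0.9 + 35.1 + 10.7 = 35.9
EV(B) = 0.6 × 116 + 0.2 × (-37) + 0.2 × (-33) = 69.6 − 7.4 − 6.6 = 55.6
EV(C) = 0.12 × 93 + 0.88 × 22 = 11.16 + 19.36 = 30.52
Overall = 0.5 × 35.9 + 0.25 × 55.6 + 0.25 × 30.52 = 17.95 + 13.9 + 7.63 = 39.48

$39.48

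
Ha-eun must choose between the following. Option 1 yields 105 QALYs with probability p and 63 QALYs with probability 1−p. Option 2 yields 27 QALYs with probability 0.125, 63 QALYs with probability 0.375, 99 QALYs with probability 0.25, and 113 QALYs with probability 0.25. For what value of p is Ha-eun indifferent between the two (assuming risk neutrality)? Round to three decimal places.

EV(Option 2) = 0.125 × 27 + 0.375 × 63 + 0.25 × 99 + 0.25 × 113 = 3.375 + 23.625 + 24.75 + 28.25 = 80
p·105 + (1−p)·63 = 80
42p + 63 = 80
p = (80 − 63) / 42

p = 0.405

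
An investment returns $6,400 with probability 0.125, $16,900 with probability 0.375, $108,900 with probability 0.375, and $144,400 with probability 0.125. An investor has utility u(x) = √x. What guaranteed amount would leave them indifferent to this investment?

$52,900

E[u] = 0.125·√6400 + 0.375·√16900 + 0.375·√108900 + 0.125·√144400 = 0.125·80 + 0.375·130 + 0.375·330 + 0.125·380 = 230
CE = (230)² = 52900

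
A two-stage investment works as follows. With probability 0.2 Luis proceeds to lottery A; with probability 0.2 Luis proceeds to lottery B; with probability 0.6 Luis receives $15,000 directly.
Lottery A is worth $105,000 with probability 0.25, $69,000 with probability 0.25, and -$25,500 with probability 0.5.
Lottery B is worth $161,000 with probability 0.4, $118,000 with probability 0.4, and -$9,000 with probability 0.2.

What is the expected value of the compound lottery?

EV(A) = 0.25 × 105000 + 0.25 × 69000 + 0.5 × (-25500) = 26250 + 17250 − 12750 = 30750
EV(B) = 0.4 × 161000 + 0.4 × 118000 + 0.2 × (-9000) = 64400 + 47200 − 1800 = 109800
Branch C: 15000 (certain)
Overall = 0.2 × 30750 + 0.2 × 109800 + 0.6 × 15000 = 6150 + 21960 + 9000 = 37110

$37,110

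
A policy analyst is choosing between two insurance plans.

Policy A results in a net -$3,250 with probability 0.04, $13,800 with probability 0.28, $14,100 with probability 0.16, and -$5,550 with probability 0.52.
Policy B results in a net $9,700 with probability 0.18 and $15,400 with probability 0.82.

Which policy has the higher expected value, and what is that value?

Policy A = 0.04 × (-3250) + 0.28 × 13800 + 0.16 × 14100 + 0.52 × (-5550) = -130 + 3864 + 2256 − 2886 = 3104
Policy B = 0.18 × 9700 + 0.82 × 15400 = 1746 + 12628 = 14374

Policy B ($14,374)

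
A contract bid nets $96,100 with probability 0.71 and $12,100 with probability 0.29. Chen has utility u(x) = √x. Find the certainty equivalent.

E[u] = 0.71·√96100 + 0.29·√12100 = 0.71·310 + 0.29·110 = 252
CE = (252)² = 63504

$63,504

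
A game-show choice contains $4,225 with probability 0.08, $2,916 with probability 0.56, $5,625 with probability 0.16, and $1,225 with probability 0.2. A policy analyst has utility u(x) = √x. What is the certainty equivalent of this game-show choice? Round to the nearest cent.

E[u] = 0.08·√4225 + 0.56·√2916 + 0.16·√5625 + 0.2·√1225 = 0.08·65 + 0.56·54 + 0.16·75 + 0.2·35 = 54.44
CE = (54.44)² = 2963.7136

$2,963.71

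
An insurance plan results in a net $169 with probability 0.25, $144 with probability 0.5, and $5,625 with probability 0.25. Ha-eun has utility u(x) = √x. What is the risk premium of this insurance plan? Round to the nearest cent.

$736.50

E[u] = 0.25·√169 + 0.5·√144 + 0.25·√5625 = 0.25·13 + 0.5·12 + 0.25·75 = 28
CE = (28)² = 784
Risk premium = EV − CE = 1520.5 − 784 = 736.5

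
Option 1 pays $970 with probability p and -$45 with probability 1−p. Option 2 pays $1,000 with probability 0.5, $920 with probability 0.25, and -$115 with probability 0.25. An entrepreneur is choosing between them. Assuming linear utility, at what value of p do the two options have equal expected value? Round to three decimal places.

p = 0.735

EV(Option 2) = 0.5 × 1000 + 0.25 × 920 + 0.25 × (-115) = 500 + 230 − 28.75 = 701.25
p·970 + (1−p)·(-45) = 701.25
1015p − 45 = 701.25
p = (701.25 + 45) / 1015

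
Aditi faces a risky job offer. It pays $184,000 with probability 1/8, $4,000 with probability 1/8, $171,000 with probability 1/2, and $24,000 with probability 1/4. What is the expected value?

EV = 1/8 × 184000 + 1/8 × 4000 + 1/2 × 171000 + 1/4 × 24000 = 23000 + 500 + 85500 + 6000 = 115000

$115,000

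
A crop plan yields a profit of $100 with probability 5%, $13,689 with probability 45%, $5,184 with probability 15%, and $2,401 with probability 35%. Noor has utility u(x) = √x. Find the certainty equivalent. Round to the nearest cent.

E[u] = 0.05·√100 + 0.45·√13689 + 0.15·√5184 + 0.35·√2401 = 0.05·10 + 0.45·117 + 0.15·72 + 0.35·49 = 81.1
CE = (81.1)² = 6577.21

$6,577.21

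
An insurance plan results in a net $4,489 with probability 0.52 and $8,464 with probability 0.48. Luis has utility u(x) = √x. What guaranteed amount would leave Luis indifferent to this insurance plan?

E[u] = 0.52·√4489 + 0.48·√8464 = 0.52·67 + 0.48·92 = 79
CE = (79)² = 6241

$6,241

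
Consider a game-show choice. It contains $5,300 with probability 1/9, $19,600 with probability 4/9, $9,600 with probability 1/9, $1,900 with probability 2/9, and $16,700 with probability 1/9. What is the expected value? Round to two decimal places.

EV = 1/9 × 5300 + 4/9 × 19600 + 1/9 × 9600 + 2/9 × 1900 + 1/9 × 16700 = 588.8889 + 8711.1111 + 1066.6667 + 422.2222 + 1855.5556 = 12644.4444

$12,644.44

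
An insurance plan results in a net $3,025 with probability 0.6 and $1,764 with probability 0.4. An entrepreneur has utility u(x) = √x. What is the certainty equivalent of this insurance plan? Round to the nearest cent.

$2,480.04

E[u] = 0.6·√3025 + 0.4·√1764 = 0.6·55 + 0.4·42 = 49.8
CE = (49.8)² = 2480.04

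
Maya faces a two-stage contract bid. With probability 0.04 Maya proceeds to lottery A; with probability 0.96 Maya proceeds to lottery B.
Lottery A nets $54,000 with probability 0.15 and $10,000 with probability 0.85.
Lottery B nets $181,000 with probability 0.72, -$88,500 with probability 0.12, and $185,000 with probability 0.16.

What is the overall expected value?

$143,992

EV(A) = 0.15 × 54000 + 0.85 × 10000 = 8100 + 8500 = 16600
EV(B) = 0.72 × 181000 + 0.12 × (-88500) + 0.16 × 185000 = 130320 − 10620 + 29600 = 149300
Overall = 0.04 × 16600 + 0.96 × 149300 = 664 + 143328 = 143992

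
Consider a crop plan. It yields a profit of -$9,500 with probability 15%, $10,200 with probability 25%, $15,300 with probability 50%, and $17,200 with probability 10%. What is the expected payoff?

EV = 0.15 × (-9500) + 0.25 × 10200 + 0.5 × 15300 + 0.1 × 17200 = -1425 + 2550 + 7650 + 1720 = 10495

$10,495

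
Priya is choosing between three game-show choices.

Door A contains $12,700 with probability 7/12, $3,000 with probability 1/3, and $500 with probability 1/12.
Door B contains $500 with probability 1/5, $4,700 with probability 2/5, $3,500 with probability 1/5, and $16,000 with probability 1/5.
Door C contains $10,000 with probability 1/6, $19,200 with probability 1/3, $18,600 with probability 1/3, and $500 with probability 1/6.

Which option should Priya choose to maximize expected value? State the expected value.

Door A = 7/12 × 12700 + 1/3 × 3000 + 1/12 × 500 = 7408.3333 + 1000 + 41.6667 = 8450
Door B = 1/5 × 500 + 2/5 × 4700 + 1/5 × 3500 + 1/5 × 16000 = 100 + 1880 + 700 + 3200 = 5880
Door C = 1/6 × 10000 + 1/3 × 19200 + 1/3 × 18600 + 1/6 × 500 = 1666.6667 + 6400 + 6200 + 83.3333 = 14350

Door C ($14,350)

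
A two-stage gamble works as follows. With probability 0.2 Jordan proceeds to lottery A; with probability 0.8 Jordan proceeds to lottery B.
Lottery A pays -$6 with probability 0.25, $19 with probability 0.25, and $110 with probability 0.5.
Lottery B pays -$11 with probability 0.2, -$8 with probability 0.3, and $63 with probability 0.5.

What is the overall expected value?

$33.17

EV(A) = 0.25 × (-6) + 0.25 × 19 + 0.5 × 110 = -1.5 + 4.75 + 55 = 58.25
EV(B) = 0.2 × (-11) + 0.3 × (-8) + 0.5 × 63 = -2.2 − 2.4 + 31.5 = 26.9
Overall = 0.2 × 58.25 + 0.8 × 26.9 = 11.65 + 21.52 = 33.17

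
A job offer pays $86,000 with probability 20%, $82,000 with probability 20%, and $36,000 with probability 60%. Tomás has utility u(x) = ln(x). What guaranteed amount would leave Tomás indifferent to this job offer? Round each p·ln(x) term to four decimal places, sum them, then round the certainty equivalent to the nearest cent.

E[u] = 0.2·ln(86000) + 0.2·ln(82000) + 0.6·ln(36000) = 2.2724 + 2.2629 + 6.2948 = 10.8301
CE = e^10.8301 ≈ 50518.76

$50,518.76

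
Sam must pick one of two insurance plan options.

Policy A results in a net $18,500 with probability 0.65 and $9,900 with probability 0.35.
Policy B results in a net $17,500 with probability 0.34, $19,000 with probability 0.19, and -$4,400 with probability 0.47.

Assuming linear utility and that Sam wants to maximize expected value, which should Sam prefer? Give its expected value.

Policy A ($15,490)

Policy A = 0.65 × 18500 + 0.35 × 9900 = 12025 + 3465 = 15490
Policy B = 0.34 × 17500 + 0.19 × 19000 + 0.47 × (-4400) = 5950 + 3610 − 2068 = 7492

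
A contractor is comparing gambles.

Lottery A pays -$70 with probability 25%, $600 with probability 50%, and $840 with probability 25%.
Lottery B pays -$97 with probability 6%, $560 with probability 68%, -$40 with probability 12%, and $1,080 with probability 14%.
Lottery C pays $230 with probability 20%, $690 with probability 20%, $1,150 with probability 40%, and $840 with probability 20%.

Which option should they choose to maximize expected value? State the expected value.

Lottery A = 0.25 × (-70) + 0.5 × 600 + 0.25 × 840 = -17.5 + 300 + 210 = 492.5
Lottery B = 0.06 × (-97) + 0.68 × 560 + 0.12 × (-40) + 0.14 × 1080 = -5.82 + 380.8 − 4.8 + 151.2 = 521.38
Lottery C = 0.2 × 230 + 0.2 × 690 + 0.4 × 1150 + 0.2 × 840 = 46 + 138 + 460 + 168 = 812

Lottery C ($812)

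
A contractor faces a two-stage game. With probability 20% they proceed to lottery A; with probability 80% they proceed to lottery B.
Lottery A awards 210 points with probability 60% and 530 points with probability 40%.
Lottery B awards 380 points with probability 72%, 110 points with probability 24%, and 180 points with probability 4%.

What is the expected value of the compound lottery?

EV(A) = 0.6 × 210 + 0.4 × 530 = 126 + 212 = 338
EV(B) = 0.72 × 380 + 0.24 × 110 + 0.04 × 180 = 273.6 + 26.4 + 7.2 = 307.2
Overall = 0.2 × 338 + 0.8 × 307.2 = 67.6 + 245.76 = 313.36

313.36 points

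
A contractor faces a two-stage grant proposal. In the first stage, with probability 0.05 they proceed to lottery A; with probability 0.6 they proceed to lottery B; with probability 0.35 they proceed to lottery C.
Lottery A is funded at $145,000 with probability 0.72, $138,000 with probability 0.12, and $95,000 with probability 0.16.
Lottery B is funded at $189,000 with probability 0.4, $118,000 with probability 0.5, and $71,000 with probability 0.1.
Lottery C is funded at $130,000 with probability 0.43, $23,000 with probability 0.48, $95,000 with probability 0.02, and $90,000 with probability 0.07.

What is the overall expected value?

EV(A) = 0.72 × 145000 + 0.12 × 138000 + 0.16 × 95000 = 104400 + 16560 + 15200 = 136160
EV(B) = 0.4 × 189000 + 0.5 × 118000 + 0.1 × 71000 = 75600 + 59000 + 7100 = 141700
EV(C) = 0.43 × 130000 + 0.48 × 23000 + 0.02 × 95000 + 0.07 × 90000 = 55900 + 11040 + 1900 + 6300 = 75140
Overall = 0.05 × 136160 + 0.6 × 141700 + 0.35 × 75140 = 6808 + 85020 + 26299 = 118127

$118,127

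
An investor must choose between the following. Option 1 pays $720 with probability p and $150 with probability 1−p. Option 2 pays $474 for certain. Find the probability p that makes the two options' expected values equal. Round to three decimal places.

p = 0.568

p·720 + (1−p)·150 = 474
570p + 150 = 474
p = (474 − 150) / 570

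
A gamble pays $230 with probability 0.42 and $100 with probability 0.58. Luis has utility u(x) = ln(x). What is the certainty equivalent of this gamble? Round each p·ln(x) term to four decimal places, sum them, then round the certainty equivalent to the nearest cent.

E[u] = 0.42·ln(230) + 0.58·ln(100) = 2.2840 + 2.6710 = 4.9550
CE = e^4.9550 ≈ 141.88

$141.88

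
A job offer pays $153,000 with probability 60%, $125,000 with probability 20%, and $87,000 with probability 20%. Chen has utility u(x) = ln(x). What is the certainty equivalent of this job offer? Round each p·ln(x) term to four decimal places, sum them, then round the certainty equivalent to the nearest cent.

$131,242.23

E[u] = 0.6·ln(153000) + 0.2·ln(125000) + 0.2·ln(87000) = 7.1629 + 2.3472 + 2.2747 = 11.7848
CE = e^11.7848 ≈ 131242.23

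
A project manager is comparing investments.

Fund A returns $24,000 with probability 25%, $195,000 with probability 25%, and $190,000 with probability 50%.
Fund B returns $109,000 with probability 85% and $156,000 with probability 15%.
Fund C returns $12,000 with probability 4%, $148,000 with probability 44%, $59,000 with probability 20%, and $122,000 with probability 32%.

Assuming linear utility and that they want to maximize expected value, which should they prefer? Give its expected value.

Fund A ($149,750)

Fund A = 0.25 × 24000 + 0.25 × 195000 + 0.5 × 190000 = 6000 + 48750 + 95000 = 149750
Fund B = 0.85 × 109000 + 0.15 × 156000 = 92650 + 23400 = 116050
Fund C = 0.04 × 12000 + 0.44 × 148000 + 0.2 × 59000 + 0.32 × 122000 = 480 + 65120 + 11800 + 39040 = 116440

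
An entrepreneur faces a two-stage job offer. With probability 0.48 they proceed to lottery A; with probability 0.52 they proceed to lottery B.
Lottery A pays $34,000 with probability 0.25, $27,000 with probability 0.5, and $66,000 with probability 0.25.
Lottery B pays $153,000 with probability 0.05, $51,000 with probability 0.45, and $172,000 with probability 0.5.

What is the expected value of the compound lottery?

$79,112

EV(A) = 0.25 × 34000 + 0.5 × 27000 + 0.25 × 66000 = 8500 + 13500 + 16500 = 38500
EV(B) = 0.05 × 153000 + 0.45 × 51000 + 0.5 × 172000 = 7650 + 22950 + 86000 = 116600
Overall = 0.48 × 38500 + 0.52 × 116600 = 18480 + 60632 = 79112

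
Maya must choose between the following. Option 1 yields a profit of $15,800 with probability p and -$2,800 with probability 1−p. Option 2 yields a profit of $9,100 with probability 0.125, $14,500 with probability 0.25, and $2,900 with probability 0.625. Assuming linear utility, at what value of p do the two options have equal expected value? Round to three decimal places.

p = 0.504

EV(Option 2) = 0.125 × 9100 + 0.25 × 14500 + 0.625 × 2900 = 1137.5 + 3625 + 1812.5 = 6575
p·15800 + (1−p)·(-2800) = 6575
18600p − 2800 = 6575
p = (6575 + 2800) / 18600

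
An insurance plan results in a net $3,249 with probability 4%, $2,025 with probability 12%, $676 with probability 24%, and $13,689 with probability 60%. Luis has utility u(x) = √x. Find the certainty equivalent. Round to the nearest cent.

$7,076.17

E[u] = 0.04·√3249 + 0.12·√2025 + 0.24·√676 + 0.6·√13689 = 0.04·57 + 0.12·45 + 0.24·26 + 0.6·117 = 84.12
CE = (84.12)² = 7076.1744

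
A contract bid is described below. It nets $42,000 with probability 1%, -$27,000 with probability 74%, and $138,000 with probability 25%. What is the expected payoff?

EV = 0.01 × 42000 + 0.74 × (-27000) + 0.25 × 138000 = 420 − 19980 + 34500 = 14940

$14,940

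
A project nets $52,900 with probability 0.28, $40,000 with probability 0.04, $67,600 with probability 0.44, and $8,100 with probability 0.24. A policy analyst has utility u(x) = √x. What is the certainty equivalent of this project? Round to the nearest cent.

$43,430.56

E[u] = 0.28·√52900 + 0.04·√40000 + 0.44·√67600 + 0.24·√8100 = 0.28·230 + 0.04·200 + 0.44·260 + 0.24·90 = 208.4
CE = (208.4)² = 43430.56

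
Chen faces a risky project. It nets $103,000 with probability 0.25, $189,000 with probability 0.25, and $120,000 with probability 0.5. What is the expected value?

EV = 0.25 × 103000 + 0.25 × 189000 + 0.5 × 120000 = 25750 + 47250 + 60000 = 133000

$133,000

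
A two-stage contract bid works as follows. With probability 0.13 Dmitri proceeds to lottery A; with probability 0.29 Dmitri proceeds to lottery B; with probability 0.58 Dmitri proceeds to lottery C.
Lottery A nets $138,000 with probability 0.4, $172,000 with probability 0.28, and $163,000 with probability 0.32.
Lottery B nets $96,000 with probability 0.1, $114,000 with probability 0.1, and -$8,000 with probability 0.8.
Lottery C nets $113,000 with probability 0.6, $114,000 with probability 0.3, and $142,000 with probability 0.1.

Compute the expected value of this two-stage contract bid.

EV(A) = 0.4 × 138000 + 0.28 × 172000 + 0.32 × 163000 = 55200 + 48160 + 52160 = 155520
EV(B) = 0.1 × 96000 + 0.1 × 114000 + 0.8 × (-8000) = 9600 + 11400 − 6400 = 14600
EV(C) = 0.6 × 113000 + 0.3 × 114000 + 0.1 × 142000 = 67800 + 34200 + 14200 = 116200
Overall = 0.13 × 155520 + 0.29 × 14600 + 0.58 × 116200 = 20217.6 + 4234 + 67396 = 91847.6

$91,847.60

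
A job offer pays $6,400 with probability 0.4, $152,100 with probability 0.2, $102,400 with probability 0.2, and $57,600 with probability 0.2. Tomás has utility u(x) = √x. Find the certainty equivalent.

E[u] = 0.4·√6400 + 0.2·√152100 + 0.2·√102400 + 0.2·√57600 = 0.4·80 + 0.2·390 + 0.2·320 + 0.2·240 = 222
CE = (222)² = 49284

$49,284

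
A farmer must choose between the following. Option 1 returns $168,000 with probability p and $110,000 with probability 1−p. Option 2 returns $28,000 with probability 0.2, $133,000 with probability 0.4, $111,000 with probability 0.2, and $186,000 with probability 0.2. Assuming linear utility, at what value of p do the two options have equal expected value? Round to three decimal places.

EV(Option 2) = 0.2 × 28000 + 0.4 × 133000 + 0.2 × 111000 + 0.2 × 186000 = 5600 + 53200 + 22200 + 37200 = 118200
p·168000 + (1−p)·110000 = 118200
58000p + 110000 = 118200
p = (118200 − 110000) / 58000

p = 0.141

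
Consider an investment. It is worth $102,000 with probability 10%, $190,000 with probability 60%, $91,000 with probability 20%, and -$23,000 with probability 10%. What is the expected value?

EV = 0.1 × 102000 + 0.6 × 190000 + 0.2 × 91000 + 0.1 × (-23000) = 10200 + 114000 + 18200 − 2300 = 140100

$140,100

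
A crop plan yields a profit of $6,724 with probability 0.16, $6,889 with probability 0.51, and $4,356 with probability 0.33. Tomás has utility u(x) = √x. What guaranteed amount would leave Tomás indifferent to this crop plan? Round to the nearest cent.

E[u] = 0.16·√6724 + 0.51·√6889 + 0.33·√4356 = 0.16·82 + 0.51·83 + 0.33·66 = 77.23
CE = (77.23)² = 5964.4729

$5,964.47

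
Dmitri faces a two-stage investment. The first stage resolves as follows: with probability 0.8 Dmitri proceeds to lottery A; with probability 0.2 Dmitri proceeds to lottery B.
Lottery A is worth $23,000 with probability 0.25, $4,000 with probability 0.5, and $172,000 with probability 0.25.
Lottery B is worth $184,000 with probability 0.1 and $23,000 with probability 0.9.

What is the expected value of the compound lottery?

EV(A) = 0.25 × 23000 + 0.5 × 4000 + 0.25 × 172000 = 5750 + 2000 + 43000 = 50750
EV(B) = 0.1 × 184000 + 0.9 × 23000 = 18400 + 20700 = 39100
Overall = 0.8 × 50750 + 0.2 × 39100 = 40600 + 7820 = 48420

$48,420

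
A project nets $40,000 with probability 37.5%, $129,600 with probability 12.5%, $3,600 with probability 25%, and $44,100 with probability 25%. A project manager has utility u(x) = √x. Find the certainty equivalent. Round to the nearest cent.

E[u] = 0.375·√40000 + 0.125·√129600 + 0.25·√3600 + 0.25·√44100 = 0.375·200 + 0.125·360 + 0.25·60 + 0.25·210 = 187.5
CE = (187.5)² = 35156.25

$35,156.25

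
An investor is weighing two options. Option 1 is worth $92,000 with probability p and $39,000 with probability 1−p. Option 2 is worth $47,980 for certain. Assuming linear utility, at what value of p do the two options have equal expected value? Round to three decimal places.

p = 0.169

p·92000 + (1−p)·39000 = 47980
53000p + 39000 = 47980
p = (47980 − 39000) / 53000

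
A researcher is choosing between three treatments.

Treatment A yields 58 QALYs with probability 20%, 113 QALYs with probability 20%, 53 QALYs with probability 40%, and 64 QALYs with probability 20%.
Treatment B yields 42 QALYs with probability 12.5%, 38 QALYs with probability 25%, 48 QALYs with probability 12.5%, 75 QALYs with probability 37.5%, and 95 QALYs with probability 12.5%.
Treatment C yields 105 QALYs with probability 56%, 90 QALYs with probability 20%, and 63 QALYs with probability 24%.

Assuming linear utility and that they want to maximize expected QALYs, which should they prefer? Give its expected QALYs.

Treatment A = 0.2 × 58 + 0.2 × 113 + 0.4 × 53 + 0.2 × 64 = 11.6 + 22.6 + 21.2 + 12.8 = 68.2
Treatment B = 0.125 × 42 + 0.25 × 38 + 0.125 × 48 + 0.375 × 75 + 0.125 × 95 = 5.25 + 9.5 + 6 + 28.125 + 11.875 = 60.75
Treatment C = 0.56 × 105 + 0.2 × 90 + 0.24 × 63 = 58.8 + 18 + 15.12 = 91.92

Treatment C (91.92 QALYs)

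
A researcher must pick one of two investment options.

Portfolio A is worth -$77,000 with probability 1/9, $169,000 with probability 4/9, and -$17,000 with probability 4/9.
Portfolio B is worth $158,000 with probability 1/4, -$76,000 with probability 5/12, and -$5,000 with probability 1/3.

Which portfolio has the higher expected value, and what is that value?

Portfolio A = 1/9 × (-77000) + 4/9 × 169000 + 4/9 × (-17000) = -8555.5556 + 75111.1111 − 7555.5556 = 59000
Portfolio B = 1/4 × 158000 + 5/12 × (-76000) + 1/3 × (-5000) = 39500 − 31666.6667 − 1666.6667 = 6166.6667

Portfolio A ($59,000)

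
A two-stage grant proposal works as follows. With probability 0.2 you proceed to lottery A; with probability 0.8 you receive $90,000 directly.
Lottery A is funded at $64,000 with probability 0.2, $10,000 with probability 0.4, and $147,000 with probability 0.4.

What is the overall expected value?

$87,120

EV(A) = 0.2 × 64000 + 0.4 × 10000 + 0.4 × 147000 = 12800 + 4000 + 58800 = 75600
Branch B: 90000 (certain)
Overall = 0.2 × 75600 + 0.8 × 90000 = 15120 + 72000 = 87120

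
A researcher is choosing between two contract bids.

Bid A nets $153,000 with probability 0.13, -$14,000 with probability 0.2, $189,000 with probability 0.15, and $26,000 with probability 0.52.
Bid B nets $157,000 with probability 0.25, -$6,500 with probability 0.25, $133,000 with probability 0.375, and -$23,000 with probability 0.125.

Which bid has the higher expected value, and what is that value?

Bid A = 0.13 × 153000 + 0.2 × (-14000) + 0.15 × 189000 + 0.52 × 26000 = 19890 − 2800 + 28350 + 13520 = 58960
Bid B = 0.25 × 157000 + 0.25 × (-6500) + 0.375 × 133000 + 0.125 × (-23000) = 39250 − 1625 + 49875 − 2875 = 84625

Bid B ($84,625)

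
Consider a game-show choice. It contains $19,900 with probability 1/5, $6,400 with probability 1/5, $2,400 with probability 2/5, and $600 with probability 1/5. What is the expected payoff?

EV = 1/5 × 19900 + 1/5 × 6400 + 2/5 × 2400 + 1/5 × 600 = 3980 + 1280 + 960 + 120 = 6340

$6,340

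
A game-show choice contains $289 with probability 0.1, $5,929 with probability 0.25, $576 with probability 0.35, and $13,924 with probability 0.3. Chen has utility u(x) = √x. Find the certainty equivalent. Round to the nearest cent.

$4,192.56

E[u] = 0.1·√289 + 0.25·√5929 + 0.35·√576 + 0.3·√13924 = 0.1·17 + 0.25·77 + 0.35·24 + 0.3·118 = 64.75
CE = (64.75)² = 4192.5625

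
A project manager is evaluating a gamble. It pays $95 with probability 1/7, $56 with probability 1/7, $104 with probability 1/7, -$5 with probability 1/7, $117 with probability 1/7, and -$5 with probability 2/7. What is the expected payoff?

$51

EV = 1/7 × 95 + 1/7 × 56 + 1/7 × 104 + 1/7 × (-5) + 1/7 × 117 + 2/7 × (-5) = 13.5714 + 8 + 14.8571 − 0.7143 + 16.7143 − 1.4286 = 51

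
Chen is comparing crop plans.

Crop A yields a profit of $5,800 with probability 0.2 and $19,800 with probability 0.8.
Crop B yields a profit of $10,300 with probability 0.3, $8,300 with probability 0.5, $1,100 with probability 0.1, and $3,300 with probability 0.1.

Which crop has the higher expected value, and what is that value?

Crop A = 0.2 × 5800 + 0.8 × 19800 = 1160 + 15840 = 17000
Crop B = 0.3 × 10300 + 0.5 × 8300 + 0.1 × 1100 + 0.1 × 3300 = 3090 + 4150 + 110 + 330 = 7680

Crop A ($17,000)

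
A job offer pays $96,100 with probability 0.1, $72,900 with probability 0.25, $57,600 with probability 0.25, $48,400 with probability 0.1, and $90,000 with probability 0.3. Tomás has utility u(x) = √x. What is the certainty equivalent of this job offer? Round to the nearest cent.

$73,170.25

E[u] = 0.1·√96100 + 0.25·√72900 + 0.25·√57600 + 0.1·√48400 + 0.3·√90000 = 0.1·310 + 0.25·270 + 0.25·240 + 0.1·220 + 0.3·300 = 270.5
CE = (270.5)² = 73170.25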